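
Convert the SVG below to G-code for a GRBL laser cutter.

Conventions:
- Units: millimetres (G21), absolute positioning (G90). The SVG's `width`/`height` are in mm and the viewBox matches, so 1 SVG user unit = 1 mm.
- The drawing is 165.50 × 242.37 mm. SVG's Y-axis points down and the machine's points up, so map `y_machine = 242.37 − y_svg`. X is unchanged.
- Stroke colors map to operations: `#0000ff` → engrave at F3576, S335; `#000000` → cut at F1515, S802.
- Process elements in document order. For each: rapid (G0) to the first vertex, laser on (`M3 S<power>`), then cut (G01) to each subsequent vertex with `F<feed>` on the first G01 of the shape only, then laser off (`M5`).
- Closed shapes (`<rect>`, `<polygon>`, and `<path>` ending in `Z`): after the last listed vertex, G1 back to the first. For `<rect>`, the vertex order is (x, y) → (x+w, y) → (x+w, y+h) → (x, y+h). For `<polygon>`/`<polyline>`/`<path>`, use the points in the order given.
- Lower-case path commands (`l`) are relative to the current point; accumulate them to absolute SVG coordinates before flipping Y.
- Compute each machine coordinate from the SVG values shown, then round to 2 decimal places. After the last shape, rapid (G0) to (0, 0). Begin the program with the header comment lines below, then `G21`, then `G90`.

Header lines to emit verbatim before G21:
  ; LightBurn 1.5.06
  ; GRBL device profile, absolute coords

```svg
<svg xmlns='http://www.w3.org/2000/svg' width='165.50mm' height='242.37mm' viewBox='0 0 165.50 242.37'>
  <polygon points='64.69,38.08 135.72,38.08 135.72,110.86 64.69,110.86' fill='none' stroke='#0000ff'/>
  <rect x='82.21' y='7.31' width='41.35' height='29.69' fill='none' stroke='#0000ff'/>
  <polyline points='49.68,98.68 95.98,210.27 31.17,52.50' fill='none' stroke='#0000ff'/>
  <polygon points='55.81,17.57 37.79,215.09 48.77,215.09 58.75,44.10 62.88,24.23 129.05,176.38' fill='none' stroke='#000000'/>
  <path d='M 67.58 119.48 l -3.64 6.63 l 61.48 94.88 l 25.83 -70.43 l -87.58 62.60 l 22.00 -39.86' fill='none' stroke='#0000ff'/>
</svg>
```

viewBox `0 0 165.50 242.37` with mm width/height → 1 unit = 1 mm. Flip: y_m = 242.37 − y_svg.

**Shape 1** — `<polygon>` rectangle, stroke `#0000ff` → engrave (S335, F3576). Machine vertices: (64.69,204.29) → (135.72,204.29) → (135.72,131.51) → (64.69,131.51) → (64.69,204.29). Closed: final G1 returns to the first vertex.

**Shape 2** — `<rect>` rectangle, stroke `#0000ff` → engrave (S335, F3576). Machine vertices: (82.21,235.06) → (123.56,235.06) → (123.56,205.37) → (82.21,205.37) → (82.21,235.06). Closed: final G1 returns to the first vertex.

**Shape 3** — `<polyline>` open polyline, stroke `#0000ff` → engrave (S335, F3576). Machine vertices: (49.68,143.69) → (95.98,32.10) → (31.17,189.87). Open path.

**Shape 4** — `<polygon>` closed polygon, stroke `#000000` → cut (S802, F1515). Machine vertices: (55.81,224.80) → (37.79,27.28) → (48.77,27.28) → (58.75,198.27) → (62.88,218.14) → (129.05,65.99) → (55.81,224.80). Closed: final G1 returns to the first vertex.

**Shape 5** — `<path>` open polyline, stroke `#0000ff` → engrave (S335, F3576). Machine vertices: (67.58,122.89) → (63.94,116.26) → (125.42,21.38) → (151.25,91.81) → (63.67,29.21) → (85.67,69.07). Open path.

; LightBurn 1.5.06
; GRBL device profile, absolute coords
G21
G90
G0 X64.69 Y204.29
M3 S335
G01 X135.72 Y204.29 F3576
G01 X135.72 Y131.51
G01 X64.69 Y131.51
G01 X64.69 Y204.29
M5
G0 X82.21 Y235.06
M3 S335
G01 X123.56 Y235.06 F3576
G01 X123.56 Y205.37
G01 X82.21 Y205.37
G01 X82.21 Y235.06
M5
G0 X49.68 Y143.69
M3 S335
G01 X95.98 Y32.10 F3576
G01 X31.17 Y189.87
M5
G0 X55.81 Y224.80
M3 S802
G01 X37.79 Y27.28 F1515
G01 X48.77 Y27.28
G01 X58.75 Y198.27
G01 X62.88 Y218.14
G01 X129.05 Y65.99
G01 X55.81 Y224.80
M5
G0 X67.58 Y122.89
M3 S335
G01 X63.94 Y116.26 F3576
G01 X125.42 Y21.38
G01 X151.25 Y91.81
G01 X63.67 Y29.21
G01 X85.67 Y69.07
M5
G0 X0.00 Y0.00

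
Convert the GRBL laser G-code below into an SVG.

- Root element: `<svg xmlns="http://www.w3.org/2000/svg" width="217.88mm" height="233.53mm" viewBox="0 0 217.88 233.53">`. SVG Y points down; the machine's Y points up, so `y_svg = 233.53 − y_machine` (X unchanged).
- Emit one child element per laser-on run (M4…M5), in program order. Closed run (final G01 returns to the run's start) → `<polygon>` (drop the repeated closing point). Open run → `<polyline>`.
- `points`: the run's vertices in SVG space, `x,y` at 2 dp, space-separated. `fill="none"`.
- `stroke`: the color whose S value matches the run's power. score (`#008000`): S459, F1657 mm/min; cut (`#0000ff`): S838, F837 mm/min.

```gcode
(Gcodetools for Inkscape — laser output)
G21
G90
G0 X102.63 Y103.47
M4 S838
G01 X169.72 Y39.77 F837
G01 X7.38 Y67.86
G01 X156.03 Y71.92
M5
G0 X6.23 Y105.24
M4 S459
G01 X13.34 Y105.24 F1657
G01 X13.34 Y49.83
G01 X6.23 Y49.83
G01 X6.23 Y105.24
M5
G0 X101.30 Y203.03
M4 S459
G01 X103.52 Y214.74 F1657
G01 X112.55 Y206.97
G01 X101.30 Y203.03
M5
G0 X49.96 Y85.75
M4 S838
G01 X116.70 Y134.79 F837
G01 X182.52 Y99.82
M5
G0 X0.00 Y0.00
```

Each laser-on run becomes one SVG element. Flip Y back into SVG space with y_svg = 233.53 − y_machine.

Run 1: S838 ⇒ cut layer `#0000ff`. The run is open, so emit a `<polyline>` with points (Y-flipped): 102.63,130.06 169.72,193.76 7.38,165.67 156.03,161.61.

Run 2: power S459 maps to stroke `#008000` (score). The run returns to its start, so emit a `<polygon>` with points (Y-flipped): 6.23,128.29 13.34,128.29 13.34,183.70 6.23,183.70.

Run 3: the run's S459 means `#008000` (score). The run returns to its start, so emit a `<polygon>` with points (Y-flipped): 101.30,30.50 103.52,18.79 112.55,26.56.

Run 4: the run's S838 means `#0000ff` (cut). The run is open, so emit a `<polyline>` with points (Y-flipped): 49.96,147.78 116.70,98.74 182.52,133.71.

<svg xmlns="http://www.w3.org/2000/svg" width="217.88mm" height="233.53mm" viewBox="0 0 217.88 233.53">
  <polyline points="102.63,130.06 169.72,193.76 7.38,165.67 156.03,161.61" fill="none" stroke="#0000ff"/>
  <polygon points="6.23,128.29 13.34,128.29 13.34,183.70 6.23,183.70" fill="none" stroke="#008000"/>
  <polygon points="101.30,30.50 103.52,18.79 112.55,26.56" fill="none" stroke="#008000"/>
  <polyline points="49.96,147.78 116.70,98.74 182.52,133.71" fill="none" stroke="#0000ff"/>
</svg>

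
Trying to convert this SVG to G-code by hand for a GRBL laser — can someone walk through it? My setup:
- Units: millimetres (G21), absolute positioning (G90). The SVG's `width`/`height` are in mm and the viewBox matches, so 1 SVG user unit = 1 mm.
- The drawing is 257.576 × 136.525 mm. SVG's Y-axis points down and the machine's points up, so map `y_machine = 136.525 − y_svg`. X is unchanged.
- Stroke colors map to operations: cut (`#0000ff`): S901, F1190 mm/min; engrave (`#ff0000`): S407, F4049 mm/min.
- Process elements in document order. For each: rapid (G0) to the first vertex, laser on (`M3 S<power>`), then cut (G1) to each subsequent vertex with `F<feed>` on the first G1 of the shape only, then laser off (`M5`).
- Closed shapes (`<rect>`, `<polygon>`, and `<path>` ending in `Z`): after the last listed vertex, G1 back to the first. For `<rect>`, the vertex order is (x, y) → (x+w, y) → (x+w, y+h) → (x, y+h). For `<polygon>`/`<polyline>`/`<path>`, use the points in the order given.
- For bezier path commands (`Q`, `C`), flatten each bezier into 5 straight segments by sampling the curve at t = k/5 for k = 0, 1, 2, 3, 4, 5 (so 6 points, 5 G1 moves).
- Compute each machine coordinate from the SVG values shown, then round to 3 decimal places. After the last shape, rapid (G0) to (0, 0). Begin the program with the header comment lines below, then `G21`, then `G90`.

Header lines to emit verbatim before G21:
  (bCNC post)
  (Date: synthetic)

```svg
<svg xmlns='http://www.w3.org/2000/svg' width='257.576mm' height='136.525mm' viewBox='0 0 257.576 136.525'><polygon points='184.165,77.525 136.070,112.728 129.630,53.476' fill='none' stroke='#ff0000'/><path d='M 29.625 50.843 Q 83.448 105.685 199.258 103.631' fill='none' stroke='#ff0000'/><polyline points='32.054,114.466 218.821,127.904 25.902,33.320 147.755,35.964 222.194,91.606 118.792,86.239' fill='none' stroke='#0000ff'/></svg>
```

1 u = 1 mm; y_m = 136.525 − y.

[1] `<polygon>` regular polygon, #ff0000→engrave S407 F4049: (184.165,59.000) → (136.070,23.797) → (129.630,83.049) → (184.165,59.000) (closed)

[2] `<path>` quadratic bezier, #ff0000→engrave S407 F4049: (29.625,85.682) → (53.634,66.021) → (82.601,50.912) → (116.528,40.354) → (155.413,34.348) → (199.258,32.894)

[3] `<polyline>` open polyline, #0000ff→cut S901 F1190: (32.054,22.059) → (218.821,8.621) → (25.902,103.205) → (147.755,100.561) → (222.194,44.919) → (118.792,50.286)

(bCNC post)
(Date: synthetic)
G21
G90
G0 X184.165 Y59.000
M3 S407
G1 X136.070 Y23.797 F4049
G1 X129.630 Y83.049
G1 X184.165 Y59.000
M5
G0 X29.625 Y85.682
M3 S407
G1 X53.634 Y66.021 F4049
G1 X82.601 Y50.912
G1 X116.528 Y40.354
G1 X155.413 Y34.348
G1 X199.258 Y32.894
M5
G0 X32.054 Y22.059
M3 S901
G1 X218.821 Y8.621 F1190
G1 X25.902 Y103.205
G1 X147.755 Y100.561
G1 X222.194 Y44.919
G1 X118.792 Y50.286
M5
G0 X0.000 Y0.000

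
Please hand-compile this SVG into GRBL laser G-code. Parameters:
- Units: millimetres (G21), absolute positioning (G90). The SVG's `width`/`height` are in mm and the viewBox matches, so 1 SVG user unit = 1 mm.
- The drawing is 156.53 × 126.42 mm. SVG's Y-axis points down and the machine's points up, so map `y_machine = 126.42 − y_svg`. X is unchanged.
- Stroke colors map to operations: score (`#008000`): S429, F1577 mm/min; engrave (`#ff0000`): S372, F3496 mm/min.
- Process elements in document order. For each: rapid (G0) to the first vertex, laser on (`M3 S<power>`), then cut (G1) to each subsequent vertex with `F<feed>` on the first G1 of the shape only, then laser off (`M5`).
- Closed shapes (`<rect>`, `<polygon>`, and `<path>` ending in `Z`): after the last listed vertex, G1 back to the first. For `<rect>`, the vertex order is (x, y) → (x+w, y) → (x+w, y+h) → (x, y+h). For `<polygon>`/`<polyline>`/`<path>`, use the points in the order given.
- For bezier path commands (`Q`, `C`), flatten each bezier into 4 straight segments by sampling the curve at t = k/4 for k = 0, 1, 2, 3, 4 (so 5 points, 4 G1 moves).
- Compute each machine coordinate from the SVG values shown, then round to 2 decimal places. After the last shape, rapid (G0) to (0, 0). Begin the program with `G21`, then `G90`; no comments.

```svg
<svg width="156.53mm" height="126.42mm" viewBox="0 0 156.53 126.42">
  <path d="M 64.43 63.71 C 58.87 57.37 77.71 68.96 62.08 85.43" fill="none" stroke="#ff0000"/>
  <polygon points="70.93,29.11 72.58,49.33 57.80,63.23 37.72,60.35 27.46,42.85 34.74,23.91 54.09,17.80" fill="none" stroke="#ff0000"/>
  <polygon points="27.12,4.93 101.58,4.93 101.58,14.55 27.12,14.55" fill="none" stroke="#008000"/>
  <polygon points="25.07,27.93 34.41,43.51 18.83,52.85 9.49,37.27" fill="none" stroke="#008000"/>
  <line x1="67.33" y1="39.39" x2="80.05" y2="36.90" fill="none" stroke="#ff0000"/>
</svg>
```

G21
G90
G0 X64.43 Y62.71
M3 S372
G1 X63.92 Y64.31 F3496
G1 X67.03 Y60.40
G1 X68.26 Y52.22
G1 X62.08 Y40.99
M5
G0 X70.93 Y97.31
M3 S372
G1 X72.58 Y77.09 F3496
G1 X57.80 Y63.19
G1 X37.72 Y66.07
G1 X27.46 Y83.57
G1 X34.74 Y102.51
G1 X54.09 Y108.62
G1 X70.93 Y97.31
M5
G0 X27.12 Y121.49
M3 S429
G1 X101.58 Y121.49 F1577
G1 X101.58 Y111.87
G1 X27.12 Y111.87
G1 X27.12 Y121.49
M5
G0 X25.07 Y98.49
M3 S429
G1 X34.41 Y82.91 F1577
G1 X18.83 Y73.57
G1 X9.49 Y89.15
G1 X25.07 Y98.49
M5
G0 X67.33 Y87.03
M3 S372
G1 X80.05 Y89.52 F3496
M5
G0 X0.00 Y0.00

1 u = 1 mm; y_m = 126.42 − y.

[1] `<path>` cubic bezier, #ff0000→engrave S372 F3496: (64.43,62.71) → (63.92,64.31) → (67.03,60.40) → (68.26,52.22) → (62.08,40.99)

[2] `<polygon>` regular polygon, #ff0000→engrave S372 F3496: (70.93,97.31) → (72.58,77.09) → (57.80,63.19) → (37.72,66.07) → (27.46,83.57) → (34.74,102.51) → (54.09,108.62) → (70.93,97.31) (closed)

[3] `<polygon>` rectangle, #008000→score S429 F1577: (27.12,121.49) → (101.58,121.49) → (101.58,111.87) → (27.12,111.87) → (27.12,121.49) (closed)

[4] `<polygon>` regular polygon, #008000→score S429 F1577: (25.07,98.49) → (34.41,82.91) → (18.83,73.57) → (9.49,89.15) → (25.07,98.49) (closed)

[5] `<line>` line segment, #ff0000→engrave S372 F3496: (67.33,87.03) → (80.05,89.52)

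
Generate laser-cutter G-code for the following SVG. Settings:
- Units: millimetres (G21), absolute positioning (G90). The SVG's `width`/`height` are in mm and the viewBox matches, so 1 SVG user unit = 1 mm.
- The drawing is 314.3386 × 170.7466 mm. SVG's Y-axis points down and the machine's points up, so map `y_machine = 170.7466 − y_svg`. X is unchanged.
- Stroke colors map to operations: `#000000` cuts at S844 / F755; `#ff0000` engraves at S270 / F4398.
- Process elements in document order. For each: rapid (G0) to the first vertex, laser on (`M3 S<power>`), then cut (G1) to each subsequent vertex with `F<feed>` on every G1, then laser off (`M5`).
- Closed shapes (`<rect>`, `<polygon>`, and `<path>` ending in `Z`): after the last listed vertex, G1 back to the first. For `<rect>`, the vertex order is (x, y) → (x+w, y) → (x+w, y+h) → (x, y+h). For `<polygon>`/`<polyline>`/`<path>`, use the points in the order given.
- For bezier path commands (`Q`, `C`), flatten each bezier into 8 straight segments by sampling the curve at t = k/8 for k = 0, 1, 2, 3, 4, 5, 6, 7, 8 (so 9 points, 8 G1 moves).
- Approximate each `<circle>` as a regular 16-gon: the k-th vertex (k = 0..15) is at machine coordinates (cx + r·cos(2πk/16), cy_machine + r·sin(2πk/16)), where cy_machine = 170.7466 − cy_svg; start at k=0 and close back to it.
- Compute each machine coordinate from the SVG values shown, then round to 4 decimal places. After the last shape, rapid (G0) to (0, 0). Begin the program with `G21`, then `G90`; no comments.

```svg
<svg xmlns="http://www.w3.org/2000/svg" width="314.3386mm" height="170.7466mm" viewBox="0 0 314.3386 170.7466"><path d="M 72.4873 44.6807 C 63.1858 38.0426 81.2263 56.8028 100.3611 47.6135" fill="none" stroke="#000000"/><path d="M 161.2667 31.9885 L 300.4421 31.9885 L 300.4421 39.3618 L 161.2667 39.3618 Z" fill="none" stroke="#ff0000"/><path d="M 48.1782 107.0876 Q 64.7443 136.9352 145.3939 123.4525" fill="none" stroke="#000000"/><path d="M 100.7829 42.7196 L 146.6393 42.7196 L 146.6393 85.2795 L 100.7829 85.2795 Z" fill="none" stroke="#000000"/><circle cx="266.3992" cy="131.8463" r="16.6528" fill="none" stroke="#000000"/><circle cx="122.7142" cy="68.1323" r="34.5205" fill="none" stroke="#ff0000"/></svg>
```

Since the viewBox matches the mm dimensions, user units are millimetres directly. The only transform is the Y-flip y_m = 170.7466 − y_svg.

Shape 1 is a cubic bezier drawn with `<path>`. Its stroke #000000 means cut at S844, F755. After flipping Y the toolpath is (72.4873,126.0659) → (70.2296,127.4688) → (70.2277,127.1159) → (72.1739,125.6321) → (75.7606,123.6428) → (80.6803,121.7731) → (86.6253,120.6481) → (93.2881,120.8931) → (100.3611,123.1331).

Shape 2 is a rectangle drawn with `<path>`. Its stroke #ff0000 means engrave at S270, F4398. After flipping Y the toolpath is (161.2667,138.7581) → (300.4421,138.7581) → (300.4421,131.3848) → (161.2667,131.3848) → (161.2667,138.7581), returning to the start.

Shape 3 is a quadratic bezier drawn with `<path>`. Its stroke #000000 means cut at S844, F755. After flipping Y the toolpath is (48.1782,63.6590) → (53.3210,56.8741) → (60.4665,51.4433) → (69.6145,47.3666) → (80.7652,44.6440) → (93.9184,43.2754) → (109.0743,43.2609) → (126.2328,44.6005) → (145.3939,47.2941).

Shape 4 is a rectangle drawn with `<path>`. Its stroke #000000 means cut at S844, F755. After flipping Y the toolpath is (100.7829,128.0270) → (146.6393,128.0270) → (146.6393,85.4671) → (100.7829,85.4671) → (100.7829,128.0270), returning to the start.

Shape 5 is a circle drawn with `<circle>`. Its stroke #000000 means cut at S844, F755. After flipping Y the toolpath is (283.0520,38.9003) → (281.7844,45.2731) → (278.1745,50.6756) → (272.7720,54.2855) → (266.3992,55.5531) → (260.0264,54.2855) → (254.6239,50.6756) → (251.0140,45.2731) → (249.7464,38.9003) → (251.0140,32.5275) → (254.6239,27.1250) → (260.0264,23.5151) → (266.3992,22.2475) → (272.7720,23.5151) → (278.1745,27.1250) → (281.7844,32.5275) → (283.0520,38.9003), returning to the start.

Shape 6 is a circle drawn with `<circle>`. Its stroke #ff0000 means engrave at S270, F4398. After flipping Y the toolpath is (157.2347,102.6143) → (154.6070,115.8247) → (147.1239,127.0240) → (135.9246,134.5071) → (122.7142,137.1348) → (109.5038,134.5071) → (98.3045,127.0240) → (90.8214,115.8247) → (88.1937,102.6143) → (90.8214,89.4039) → (98.3045,78.2046) → (109.5038,70.7215) → (122.7142,68.0938) → (135.9246,70.7215) → (147.1239,78.2046) → (154.6070,89.4039) → (157.2347,102.6143), returning to the start.

G21
G90
G0 X72.4873 Y126.0659
M3 S844
G1 X70.2296 Y127.4688 F755
G1 X70.2277 Y127.1159 F755
G1 X72.1739 Y125.6321 F755
G1 X75.7606 Y123.6428 F755
G1 X80.6803 Y121.7731 F755
G1 X86.6253 Y120.6481 F755
G1 X93.2881 Y120.8931 F755
G1 X100.3611 Y123.1331 F755
M5
G0 X161.2667 Y138.7581
M3 S270
G1 X300.4421 Y138.7581 F4398
G1 X300.4421 Y131.3848 F4398
G1 X161.2667 Y131.3848 F4398
G1 X161.2667 Y138.7581 F4398
M5
G0 X48.1782 Y63.6590
M3 S844
G1 X53.3210 Y56.8741 F755
G1 X60.4665 Y51.4433 F755
G1 X69.6145 Y47.3666 F755
G1 X80.7652 Y44.6440 F755
G1 X93.9184 Y43.2754 F755
G1 X109.0743 Y43.2609 F755
G1 X126.2328 Y44.6005 F755
G1 X145.3939 Y47.2941 F755
M5
G0 X100.7829 Y128.0270
M3 S844
G1 X146.6393 Y128.0270 F755
G1 X146.6393 Y85.4671 F755
G1 X100.7829 Y85.4671 F755
G1 X100.7829 Y128.0270 F755
M5
G0 X283.0520 Y38.9003
M3 S844
G1 X281.7844 Y45.2731 F755
G1 X278.1745 Y50.6756 F755
G1 X272.7720 Y54.2855 F755
G1 X266.3992 Y55.5531 F755
G1 X260.0264 Y54.2855 F755
G1 X254.6239 Y50.6756 F755
G1 X251.0140 Y45.2731 F755
G1 X249.7464 Y38.9003 F755
G1 X251.0140 Y32.5275 F755
G1 X254.6239 Y27.1250 F755
G1 X260.0264 Y23.5151 F755
G1 X266.3992 Y22.2475 F755
G1 X272.7720 Y23.5151 F755
G1 X278.1745 Y27.1250 F755
G1 X281.7844 Y32.5275 F755
G1 X283.0520 Y38.9003 F755
M5
G0 X157.2347 Y102.6143
M3 S270
G1 X154.6070 Y115.8247 F4398
G1 X147.1239 Y127.0240 F4398
G1 X135.9246 Y134.5071 F4398
G1 X122.7142 Y137.1348 F4398
G1 X109.5038 Y134.5071 F4398
G1 X98.3045 Y127.0240 F4398
G1 X90.8214 Y115.8247 F4398
G1 X88.1937 Y102.6143 F4398
G1 X90.8214 Y89.4039 F4398
G1 X98.3045 Y78.2046 F4398
G1 X109.5038 Y70.7215 F4398
G1 X122.7142 Y68.0938 F4398
G1 X135.9246 Y70.7215 F4398
G1 X147.1239 Y78.2046 F4398
G1 X154.6070 Y89.4039 F4398
G1 X157.2347 Y102.6143 F4398
M5
G0 X0.0000 Y0.0000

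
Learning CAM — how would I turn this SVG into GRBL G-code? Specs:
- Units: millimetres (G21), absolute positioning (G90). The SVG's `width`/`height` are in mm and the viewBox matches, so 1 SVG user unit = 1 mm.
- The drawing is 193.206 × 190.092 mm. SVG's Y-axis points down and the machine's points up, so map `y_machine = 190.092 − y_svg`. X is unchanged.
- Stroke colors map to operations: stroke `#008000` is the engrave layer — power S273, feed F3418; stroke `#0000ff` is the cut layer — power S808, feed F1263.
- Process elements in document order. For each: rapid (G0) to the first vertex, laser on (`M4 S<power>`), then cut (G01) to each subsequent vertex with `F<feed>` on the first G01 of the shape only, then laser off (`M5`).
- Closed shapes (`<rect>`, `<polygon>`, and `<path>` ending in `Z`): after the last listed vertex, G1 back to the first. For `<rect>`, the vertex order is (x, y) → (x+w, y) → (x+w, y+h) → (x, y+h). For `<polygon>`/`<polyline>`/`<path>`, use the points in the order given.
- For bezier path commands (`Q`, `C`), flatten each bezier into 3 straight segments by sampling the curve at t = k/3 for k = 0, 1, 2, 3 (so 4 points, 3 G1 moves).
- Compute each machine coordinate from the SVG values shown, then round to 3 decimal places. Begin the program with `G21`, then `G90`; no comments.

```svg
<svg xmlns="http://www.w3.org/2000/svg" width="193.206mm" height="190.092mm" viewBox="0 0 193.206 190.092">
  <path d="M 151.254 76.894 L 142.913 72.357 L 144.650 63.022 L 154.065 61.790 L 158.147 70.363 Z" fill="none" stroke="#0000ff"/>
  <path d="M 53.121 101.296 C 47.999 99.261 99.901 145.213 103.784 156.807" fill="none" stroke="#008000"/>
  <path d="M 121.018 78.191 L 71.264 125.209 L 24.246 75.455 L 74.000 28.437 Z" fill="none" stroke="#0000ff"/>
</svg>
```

G21
G90
G0 X151.254 Y113.198
M4 S808
G01 X142.913 Y117.735 F1263
G01 X144.650 Y127.070
G01 X154.065 Y128.302
G01 X158.147 Y119.729
G01 X151.254 Y113.198
M5
G0 X53.121 Y88.796
M4 S273
G01 X63.117 Y77.885 F3418
G01 X87.785 Y53.282
G01 X103.784 Y33.285
M5
G0 X121.018 Y111.901
M4 S808
G01 X71.264 Y64.883 F1263
G01 X24.246 Y114.637
G01 X74.000 Y161.655
G01 X121.018 Y111.901
M5

Since the viewBox matches the mm dimensions, user units are millimetres directly. The only transform is the Y-flip y_m = 190.092 − y_svg.

Shape 1 is a regular polygon drawn with `<path>`. Its stroke #0000ff means cut at S808, F1263. After flipping Y the toolpath is (151.254,113.198) → (142.913,117.735) → (144.650,127.070) → (154.065,128.302) → (158.147,119.729) → (151.254,113.198), returning to the start.

Shape 2 is a cubic bezier drawn with `<path>`. Its stroke #008000 means engrave at S273, F3418. After flipping Y the toolpath is (53.121,88.796) → (63.117,77.885) → (87.785,53.282) → (103.784,33.285).

Shape 3 is a regular polygon drawn with `<path>`. Its stroke #0000ff means cut at S808, F1263. After flipping Y the toolpath is (121.018,111.901) → (71.264,64.883) → (24.246,114.637) → (74.000,161.655) → (121.018,111.901), returning to the start.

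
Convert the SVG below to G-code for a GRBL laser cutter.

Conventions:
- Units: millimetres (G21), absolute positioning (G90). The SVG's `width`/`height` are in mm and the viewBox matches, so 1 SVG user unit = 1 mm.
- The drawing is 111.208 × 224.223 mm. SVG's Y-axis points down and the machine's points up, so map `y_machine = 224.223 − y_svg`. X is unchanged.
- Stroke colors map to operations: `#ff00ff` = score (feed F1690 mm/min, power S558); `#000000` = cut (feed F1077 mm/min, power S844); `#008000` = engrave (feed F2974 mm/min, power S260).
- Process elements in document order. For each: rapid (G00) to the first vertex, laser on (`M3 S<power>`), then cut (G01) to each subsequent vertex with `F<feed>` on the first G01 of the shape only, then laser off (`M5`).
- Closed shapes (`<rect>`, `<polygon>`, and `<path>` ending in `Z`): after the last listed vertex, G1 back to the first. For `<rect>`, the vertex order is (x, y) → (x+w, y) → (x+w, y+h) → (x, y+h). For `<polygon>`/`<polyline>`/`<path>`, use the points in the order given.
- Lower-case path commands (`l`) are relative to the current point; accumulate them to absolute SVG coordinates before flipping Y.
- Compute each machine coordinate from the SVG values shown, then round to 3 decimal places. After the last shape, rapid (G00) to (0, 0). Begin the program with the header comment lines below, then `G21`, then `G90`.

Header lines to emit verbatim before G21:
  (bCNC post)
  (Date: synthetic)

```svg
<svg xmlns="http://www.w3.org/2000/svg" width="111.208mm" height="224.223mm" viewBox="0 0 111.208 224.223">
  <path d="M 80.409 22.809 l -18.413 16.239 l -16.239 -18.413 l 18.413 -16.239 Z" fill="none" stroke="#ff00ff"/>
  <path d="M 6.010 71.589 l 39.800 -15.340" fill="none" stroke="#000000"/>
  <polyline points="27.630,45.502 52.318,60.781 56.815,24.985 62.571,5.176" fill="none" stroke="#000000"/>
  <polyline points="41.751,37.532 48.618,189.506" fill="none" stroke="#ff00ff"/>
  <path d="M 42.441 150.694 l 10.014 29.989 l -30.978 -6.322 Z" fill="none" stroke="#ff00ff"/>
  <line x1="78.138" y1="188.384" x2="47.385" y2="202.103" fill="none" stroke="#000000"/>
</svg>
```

1 u = 1 mm; y_m = 224.223 − y.

[1] `<path>` regular polygon, #ff00ff→score S558 F1690: (80.409,201.414) → (61.996,185.175) → (45.757,203.588) → (64.170,219.827) → (80.409,201.414) (closed)

[2] `<path>` line segment, #000000→cut S844 F1077: (6.010,152.634) → (45.810,167.974)

[3] `<polyline>` open polyline, #000000→cut S844 F1077: (27.630,178.721) → (52.318,163.442) → (56.815,199.238) → (62.571,219.047)

[4] `<polyline>` line segment, #ff00ff→score S558 F1690: (41.751,186.691) → (48.618,34.717)

[5] `<path>` regular polygon, #ff00ff→score S558 F1690: (42.441,73.529) → (52.455,43.540) → (21.477,49.862) → (42.441,73.529) (closed)

[6] `<line>` line segment, #000000→cut S844 F1077: (78.138,35.839) → (47.385,22.120)

(bCNC post)
(Date: synthetic)
G21
G90
G00 X80.409 Y201.414
M3 S558
G01 X61.996 Y185.175 F1690
G01 X45.757 Y203.588
G01 X64.170 Y219.827
G01 X80.409 Y201.414
M5
G00 X6.010 Y152.634
M3 S844
G01 X45.810 Y167.974 F1077
M5
G00 X27.630 Y178.721
M3 S844
G01 X52.318 Y163.442 F1077
G01 X56.815 Y199.238
G01 X62.571 Y219.047
M5
G00 X41.751 Y186.691
M3 S558
G01 X48.618 Y34.717 F1690
M5
G00 X42.441 Y73.529
M3 S558
G01 X52.455 Y43.540 F1690
G01 X21.477 Y49.862
G01 X42.441 Y73.529
M5
G00 X78.138 Y35.839
M3 S844
G01 X47.385 Y22.120 F1077
M5
G00 X0.000 Y0.000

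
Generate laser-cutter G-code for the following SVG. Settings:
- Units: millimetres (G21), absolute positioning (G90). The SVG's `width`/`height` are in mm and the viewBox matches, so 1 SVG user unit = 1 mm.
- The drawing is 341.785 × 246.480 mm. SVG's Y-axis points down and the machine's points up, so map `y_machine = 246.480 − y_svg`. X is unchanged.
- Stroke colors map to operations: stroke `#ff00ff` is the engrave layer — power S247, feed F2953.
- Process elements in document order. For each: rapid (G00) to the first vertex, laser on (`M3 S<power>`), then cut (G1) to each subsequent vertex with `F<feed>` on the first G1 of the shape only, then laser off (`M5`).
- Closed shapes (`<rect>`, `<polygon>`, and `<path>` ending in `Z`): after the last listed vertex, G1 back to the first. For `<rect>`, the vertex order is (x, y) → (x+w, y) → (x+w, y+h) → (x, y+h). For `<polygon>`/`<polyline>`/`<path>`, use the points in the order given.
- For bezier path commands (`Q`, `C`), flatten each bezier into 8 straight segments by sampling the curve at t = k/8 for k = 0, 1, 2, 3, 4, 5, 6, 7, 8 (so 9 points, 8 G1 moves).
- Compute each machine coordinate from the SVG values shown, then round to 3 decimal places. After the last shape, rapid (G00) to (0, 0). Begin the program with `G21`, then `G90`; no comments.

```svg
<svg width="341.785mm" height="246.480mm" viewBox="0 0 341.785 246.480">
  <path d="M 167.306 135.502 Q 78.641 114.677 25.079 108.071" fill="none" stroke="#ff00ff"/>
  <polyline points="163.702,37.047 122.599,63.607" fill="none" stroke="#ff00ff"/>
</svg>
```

G21
G90
G00 X167.306 Y110.978
M3 S247
G1 X145.688 Y115.962 F2953
G1 X125.167 Y120.502
G1 X105.744 Y124.597
G1 X87.417 Y128.248
G1 X70.187 Y131.455
G1 X54.054 Y134.217
G1 X39.018 Y136.535
G1 X25.079 Y138.409
M5
G00 X163.702 Y209.433
M3 S247
G1 X122.599 Y182.873 F2953
M5
G00 X0.000 Y0.000

viewBox `0 0 341.785 246.480` with mm width/height → 1 unit = 1 mm. Flip: y_m = 246.480 − y_svg.

**Shape 1** — `<path>` quadratic bezier, stroke `#ff00ff` → engrave (S247, F2953). Control points (SVG): P0=(167.306,135.502), P1=(78.641,114.677), P2=(25.079,108.071); sampled at t=k/8. Machine vertices: (167.306,110.978) → (145.688,115.962) → (125.167,120.502) → (105.744,124.597) → (87.417,128.248) → (70.187,131.455) → (54.054,134.217) → (39.018,136.535) → (25.079,138.409). Open path.

**Shape 2** — `<polyline>` line segment, stroke `#ff00ff` → engrave (S247, F2953). Machine vertices: (163.702,209.433) → (122.599,182.873). Open path.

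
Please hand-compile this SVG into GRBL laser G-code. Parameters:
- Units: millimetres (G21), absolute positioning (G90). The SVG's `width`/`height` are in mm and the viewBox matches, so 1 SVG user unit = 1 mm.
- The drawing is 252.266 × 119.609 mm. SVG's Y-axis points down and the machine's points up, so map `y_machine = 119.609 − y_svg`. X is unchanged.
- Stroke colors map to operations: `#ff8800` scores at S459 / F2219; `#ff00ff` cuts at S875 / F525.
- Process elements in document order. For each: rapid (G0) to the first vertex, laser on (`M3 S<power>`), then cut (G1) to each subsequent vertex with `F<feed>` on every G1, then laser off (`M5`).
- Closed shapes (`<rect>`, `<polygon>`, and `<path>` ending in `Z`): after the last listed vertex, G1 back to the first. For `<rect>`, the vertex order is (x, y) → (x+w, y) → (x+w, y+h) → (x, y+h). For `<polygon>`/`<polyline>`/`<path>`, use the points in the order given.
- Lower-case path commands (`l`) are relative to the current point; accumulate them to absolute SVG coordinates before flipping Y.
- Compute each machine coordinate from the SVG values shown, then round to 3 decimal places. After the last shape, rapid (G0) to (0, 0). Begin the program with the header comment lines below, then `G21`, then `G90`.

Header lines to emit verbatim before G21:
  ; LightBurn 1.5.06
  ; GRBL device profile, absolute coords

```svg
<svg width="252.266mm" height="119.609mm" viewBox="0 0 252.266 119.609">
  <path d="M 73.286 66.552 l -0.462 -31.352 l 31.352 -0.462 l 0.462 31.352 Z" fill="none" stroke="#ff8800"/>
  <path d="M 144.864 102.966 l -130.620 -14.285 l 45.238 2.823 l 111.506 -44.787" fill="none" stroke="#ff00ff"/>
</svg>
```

; LightBurn 1.5.06
; GRBL device profile, absolute coords
G21
G90
G0 X73.286 Y53.057
M3 S459
G1 X72.824 Y84.409 F2219
G1 X104.176 Y84.871 F2219
G1 X104.638 Y53.519 F2219
G1 X73.286 Y53.057 F2219
M5
G0 X144.864 Y16.643
M3 S875
G1 X14.244 Y30.928 F525
G1 X59.482 Y28.105 F525
G1 X170.988 Y72.892 F525
M5
G0 X0.000 Y0.000

viewBox `0 0 252.266 119.609` with mm width/height → 1 unit = 1 mm. Flip: y_m = 119.609 − y_svg.

**Shape 1** — `<path>` regular polygon, stroke `#ff8800` → score (S459, F2219). Machine vertices: (73.286,53.057) → (72.824,84.409) → (104.176,84.871) → (104.638,53.519) → (73.286,53.057). Closed: final G1 returns to the first vertex.

**Shape 2** — `<path>` open polyline, stroke `#ff00ff` → cut (S875, F525). Machine vertices: (144.864,16.643) → (14.244,30.928) → (59.482,28.105) → (170.988,72.892). Open path.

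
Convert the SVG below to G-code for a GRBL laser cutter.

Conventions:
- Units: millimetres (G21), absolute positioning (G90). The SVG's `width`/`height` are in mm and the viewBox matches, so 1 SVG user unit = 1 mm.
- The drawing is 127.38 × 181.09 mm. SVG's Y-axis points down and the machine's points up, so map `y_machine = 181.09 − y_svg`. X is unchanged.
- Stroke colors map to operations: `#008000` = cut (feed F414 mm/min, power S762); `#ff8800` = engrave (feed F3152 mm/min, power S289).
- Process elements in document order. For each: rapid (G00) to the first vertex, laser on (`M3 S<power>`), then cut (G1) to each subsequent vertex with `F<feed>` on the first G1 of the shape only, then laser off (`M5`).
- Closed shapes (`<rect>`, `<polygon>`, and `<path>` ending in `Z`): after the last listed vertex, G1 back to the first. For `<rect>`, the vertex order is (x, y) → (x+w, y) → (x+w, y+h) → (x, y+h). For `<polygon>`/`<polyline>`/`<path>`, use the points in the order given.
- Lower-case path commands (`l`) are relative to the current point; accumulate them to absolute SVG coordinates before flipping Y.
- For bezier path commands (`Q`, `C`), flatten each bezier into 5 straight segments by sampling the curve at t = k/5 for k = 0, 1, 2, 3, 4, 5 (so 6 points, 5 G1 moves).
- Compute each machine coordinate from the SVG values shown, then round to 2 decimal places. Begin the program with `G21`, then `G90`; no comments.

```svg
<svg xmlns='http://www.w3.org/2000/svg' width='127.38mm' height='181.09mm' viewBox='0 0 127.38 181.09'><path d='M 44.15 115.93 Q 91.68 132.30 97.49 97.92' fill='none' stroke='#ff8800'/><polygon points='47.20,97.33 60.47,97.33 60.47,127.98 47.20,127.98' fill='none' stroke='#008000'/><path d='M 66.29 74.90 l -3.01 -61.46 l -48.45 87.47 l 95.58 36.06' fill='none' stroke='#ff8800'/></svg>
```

1 u = 1 mm; y_m = 181.09 − y.

[1] `<path>` quadratic bezier, #ff8800→engrave S289 F3152: (44.15,65.16) → (61.49,60.64) → (75.50,60.18) → (86.17,63.79) → (93.50,71.45) → (97.49,83.17)

[2] `<polygon>` rectangle, #008000→cut S762 F414: (47.20,83.76) → (60.47,83.76) → (60.47,53.11) → (47.20,53.11) → (47.20,83.76) (closed)

[3] `<path>` open polyline, #ff8800→engrave S289 F3152: (66.29,106.19) → (63.28,167.65) → (14.83,80.18) → (110.41,44.12)

G21
G90
G00 X44.15 Y65.16
M3 S289
G1 X61.49 Y60.64 F3152
G1 X75.50 Y60.18
G1 X86.17 Y63.79
G1 X93.50 Y71.45
G1 X97.49 Y83.17
M5
G00 X47.20 Y83.76
M3 S762
G1 X60.47 Y83.76 F414
G1 X60.47 Y53.11
G1 X47.20 Y53.11
G1 X47.20 Y83.76
M5
G00 X66.29 Y106.19
M3 S289
G1 X63.28 Y167.65 F3152
G1 X14.83 Y80.18
G1 X110.41 Y44.12
M5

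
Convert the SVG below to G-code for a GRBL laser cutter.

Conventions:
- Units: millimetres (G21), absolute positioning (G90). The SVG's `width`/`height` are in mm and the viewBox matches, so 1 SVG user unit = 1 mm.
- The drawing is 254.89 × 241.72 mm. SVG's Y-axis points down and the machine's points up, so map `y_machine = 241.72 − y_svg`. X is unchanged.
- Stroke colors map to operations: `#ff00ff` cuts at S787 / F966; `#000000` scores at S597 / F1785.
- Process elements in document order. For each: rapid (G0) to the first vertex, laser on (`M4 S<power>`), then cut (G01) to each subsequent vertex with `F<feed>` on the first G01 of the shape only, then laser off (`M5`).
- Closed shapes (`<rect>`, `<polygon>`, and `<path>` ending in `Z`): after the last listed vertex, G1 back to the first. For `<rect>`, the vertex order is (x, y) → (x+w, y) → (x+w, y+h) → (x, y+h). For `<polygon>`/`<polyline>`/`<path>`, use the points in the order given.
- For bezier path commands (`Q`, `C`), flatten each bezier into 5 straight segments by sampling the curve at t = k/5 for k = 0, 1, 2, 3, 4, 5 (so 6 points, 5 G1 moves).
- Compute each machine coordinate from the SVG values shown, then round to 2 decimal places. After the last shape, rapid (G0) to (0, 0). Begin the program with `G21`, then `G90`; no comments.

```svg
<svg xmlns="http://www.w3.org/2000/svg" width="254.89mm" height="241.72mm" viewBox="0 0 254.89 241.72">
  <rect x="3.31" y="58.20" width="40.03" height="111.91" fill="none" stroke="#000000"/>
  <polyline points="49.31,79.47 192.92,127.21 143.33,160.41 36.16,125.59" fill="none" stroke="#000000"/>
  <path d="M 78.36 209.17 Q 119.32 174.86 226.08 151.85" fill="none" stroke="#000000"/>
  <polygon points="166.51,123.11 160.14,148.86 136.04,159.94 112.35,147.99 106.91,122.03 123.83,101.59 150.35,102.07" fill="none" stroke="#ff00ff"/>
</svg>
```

viewBox `0 0 254.89 241.72` with mm width/height → 1 unit = 1 mm. Flip: y_m = 241.72 − y_svg.

**Shape 1** — `<rect>` rectangle, stroke `#000000` → score (S597, F1785). Machine vertices: (3.31,183.52) → (43.34,183.52) → (43.34,71.61) → (3.31,71.61) → (3.31,183.52). Closed: final G1 returns to the first vertex.

**Shape 2** — `<polyline>` open polyline, stroke `#000000` → score (S597, F1785). Machine vertices: (49.31,162.25) → (192.92,114.51) → (143.33,81.31) → (36.16,116.13). Open path.

**Shape 3** — `<path>` quadratic bezier, stroke `#000000` → score (S597, F1785). Control points (SVG): P0=(78.36,209.17), P1=(119.32,174.86), P2=(226.08,151.85); sampled at t=k/5. Machine vertices: (78.36,32.55) → (97.38,45.82) → (121.66,58.19) → (151.20,69.65) → (186.01,80.21) → (226.08,89.87). Open path.

**Shape 4** — `<polygon>` regular polygon, stroke `#ff00ff` → cut (S787, F966). Machine vertices: (166.51,118.61) → (160.14,92.86) → (136.04,81.78) → (112.35,93.73) → (106.91,119.69) → (123.83,140.13) → (150.35,139.65) → (166.51,118.61). Closed: final G1 returns to the first vertex.

G21
G90
G0 X3.31 Y183.52
M4 S597
G01 X43.34 Y183.52 F1785
G01 X43.34 Y71.61
G01 X3.31 Y71.61
G01 X3.31 Y183.52
M5
G0 X49.31 Y162.25
M4 S597
G01 X192.92 Y114.51 F1785
G01 X143.33 Y81.31
G01 X36.16 Y116.13
M5
G0 X78.36 Y32.55
M4 S597
G01 X97.38 Y45.82 F1785
G01 X121.66 Y58.19
G01 X151.20 Y69.65
G01 X186.01 Y80.21
G01 X226.08 Y89.87
M5
G0 X166.51 Y118.61
M4 S787
G01 X160.14 Y92.86 F966
G01 X136.04 Y81.78
G01 X112.35 Y93.73
G01 X106.91 Y119.69
G01 X123.83 Y140.13
G01 X150.35 Y139.65
G01 X166.51 Y118.61
M5
G0 X0.00 Y0.00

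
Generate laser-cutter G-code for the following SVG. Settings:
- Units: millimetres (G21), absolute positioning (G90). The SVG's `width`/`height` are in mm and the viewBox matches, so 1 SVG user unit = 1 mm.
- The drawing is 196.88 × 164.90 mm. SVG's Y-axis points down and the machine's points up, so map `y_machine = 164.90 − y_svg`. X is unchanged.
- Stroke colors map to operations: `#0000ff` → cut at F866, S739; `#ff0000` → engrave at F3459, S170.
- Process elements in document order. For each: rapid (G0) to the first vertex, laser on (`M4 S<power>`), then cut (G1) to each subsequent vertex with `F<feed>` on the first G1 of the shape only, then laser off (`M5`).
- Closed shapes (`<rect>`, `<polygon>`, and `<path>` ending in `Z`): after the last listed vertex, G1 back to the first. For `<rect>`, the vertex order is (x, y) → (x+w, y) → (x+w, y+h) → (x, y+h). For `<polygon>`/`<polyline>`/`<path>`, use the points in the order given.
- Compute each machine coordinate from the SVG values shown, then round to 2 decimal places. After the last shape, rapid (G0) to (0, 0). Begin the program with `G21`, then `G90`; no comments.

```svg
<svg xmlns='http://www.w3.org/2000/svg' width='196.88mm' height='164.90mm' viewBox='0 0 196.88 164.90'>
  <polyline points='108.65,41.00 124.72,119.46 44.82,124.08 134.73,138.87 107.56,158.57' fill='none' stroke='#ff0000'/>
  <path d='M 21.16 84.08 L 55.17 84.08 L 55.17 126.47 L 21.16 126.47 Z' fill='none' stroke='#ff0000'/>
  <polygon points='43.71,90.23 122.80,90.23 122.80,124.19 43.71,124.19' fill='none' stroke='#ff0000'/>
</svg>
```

G21
G90
G0 X108.65 Y123.90
M4 S170
G1 X124.72 Y45.44 F3459
G1 X44.82 Y40.82
G1 X134.73 Y26.03
G1 X107.56 Y6.33
M5
G0 X21.16 Y80.82
M4 S170
G1 X55.17 Y80.82 F3459
G1 X55.17 Y38.43
G1 X21.16 Y38.43
G1 X21.16 Y80.82
M5
G0 X43.71 Y74.67
M4 S170
G1 X122.80 Y74.67 F3459
G1 X122.80 Y40.71
G1 X43.71 Y40.71
G1 X43.71 Y74.67
M5
G0 X0.00 Y0.00

viewBox `0 0 196.88 164.90` with mm width/height → 1 unit = 1 mm. Flip: y_m = 164.90 − y_svg.

**Shape 1** — `<polyline>` open polyline, stroke `#ff0000` → engrave (S170, F3459). Machine vertices: (108.65,123.90) → (124.72,45.44) → (44.82,40.82) → (134.73,26.03) → (107.56,6.33). Open path.

**Shape 2** — `<path>` rectangle, stroke `#ff0000` → engrave (S170, F3459). Machine vertices: (21.16,80.82) → (55.17,80.82) → (55.17,38.43) → (21.16,38.43) → (21.16,80.82). Closed: final G1 returns to the first vertex.

**Shape 3** — `<polygon>` rectangle, stroke `#ff0000` → engrave (S170, F3459). Machine vertices: (43.71,74.67) → (122.80,74.67) → (122.80,40.71) → (43.71,40.71) → (43.71,74.67). Closed: final G1 returns to the first vertex.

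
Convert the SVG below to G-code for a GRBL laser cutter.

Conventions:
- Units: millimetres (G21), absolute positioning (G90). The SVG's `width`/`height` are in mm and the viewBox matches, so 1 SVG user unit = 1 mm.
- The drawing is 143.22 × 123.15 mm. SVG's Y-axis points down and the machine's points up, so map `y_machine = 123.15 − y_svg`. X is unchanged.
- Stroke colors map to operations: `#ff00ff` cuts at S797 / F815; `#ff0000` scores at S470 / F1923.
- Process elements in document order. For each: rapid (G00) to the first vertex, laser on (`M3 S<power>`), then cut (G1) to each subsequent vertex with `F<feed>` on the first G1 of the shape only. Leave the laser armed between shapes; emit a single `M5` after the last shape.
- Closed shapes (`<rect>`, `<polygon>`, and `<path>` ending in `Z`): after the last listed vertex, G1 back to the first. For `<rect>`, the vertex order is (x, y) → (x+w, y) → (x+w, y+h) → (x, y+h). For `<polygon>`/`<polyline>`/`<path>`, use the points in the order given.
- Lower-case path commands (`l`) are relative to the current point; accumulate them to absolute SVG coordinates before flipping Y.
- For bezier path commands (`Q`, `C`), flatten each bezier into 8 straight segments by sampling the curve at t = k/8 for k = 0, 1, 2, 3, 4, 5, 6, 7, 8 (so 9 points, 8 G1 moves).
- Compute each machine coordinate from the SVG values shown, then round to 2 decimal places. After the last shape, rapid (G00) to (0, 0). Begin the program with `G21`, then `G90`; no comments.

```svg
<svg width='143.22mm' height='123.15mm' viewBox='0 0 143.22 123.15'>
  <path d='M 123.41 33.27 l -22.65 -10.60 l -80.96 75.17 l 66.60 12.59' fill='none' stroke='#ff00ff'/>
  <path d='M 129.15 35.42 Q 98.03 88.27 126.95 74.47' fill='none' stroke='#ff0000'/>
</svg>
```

G21
G90
G00 X123.41 Y89.88
M3 S797
G1 X100.76 Y100.48 F815
G1 X19.80 Y25.31
G1 X86.40 Y12.72
G00 X129.15 Y87.73
M3 S470
G1 X122.31 Y75.56 F1923
G1 X117.34 Y65.47
G1 X114.25 Y57.47
G1 X113.04 Y51.54
G1 X113.70 Y47.70
G1 X116.24 Y45.95
G1 X120.66 Y46.27
G1 X126.95 Y48.68
M5
G00 X0.00 Y0.00

viewBox `0 0 143.22 123.15` with mm width/height → 1 unit = 1 mm. Flip: y_m = 123.15 − y_svg.

**Shape 1** — `<path>` open polyline, stroke `#ff00ff` → cut (S797, F815). Machine vertices: (123.41,89.88) → (100.76,100.48) → (19.80,25.31) → (86.40,12.72). Open path.

**Shape 2** — `<path>` quadratic bezier, stroke `#ff0000` → score (S470, F1923). Control points (SVG): P0=(129.15,35.42), P1=(98.03,88.27), P2=(126.95,74.47); sampled at t=k/8. Machine vertices: (129.15,87.73) → (122.31,75.56) → (117.34,65.47) → (114.25,57.47) → (113.04,51.54) → (113.70,47.70) → (116.24,45.95) → (120.66,46.27) → (126.95,48.68). Open path.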